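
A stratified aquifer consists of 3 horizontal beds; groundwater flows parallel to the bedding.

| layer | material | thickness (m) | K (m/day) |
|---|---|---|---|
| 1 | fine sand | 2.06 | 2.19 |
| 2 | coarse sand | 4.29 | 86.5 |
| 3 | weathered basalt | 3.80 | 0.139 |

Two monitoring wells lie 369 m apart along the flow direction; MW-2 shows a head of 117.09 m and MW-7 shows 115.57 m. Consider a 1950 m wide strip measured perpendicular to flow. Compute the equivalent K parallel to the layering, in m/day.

37.1

Flow is parallel to layering, so each bed carries its own Darcy discharge and the transmissivities add.
Σ(K_i·b_i) = 2.19×2.06 + 86.5×4.29 + 0.139×3.80 = 376.1 m²/day.
Total thickness b = 10.15 m, so K_eq = Σ(K_i·b_i)/b = 37.06 m/day.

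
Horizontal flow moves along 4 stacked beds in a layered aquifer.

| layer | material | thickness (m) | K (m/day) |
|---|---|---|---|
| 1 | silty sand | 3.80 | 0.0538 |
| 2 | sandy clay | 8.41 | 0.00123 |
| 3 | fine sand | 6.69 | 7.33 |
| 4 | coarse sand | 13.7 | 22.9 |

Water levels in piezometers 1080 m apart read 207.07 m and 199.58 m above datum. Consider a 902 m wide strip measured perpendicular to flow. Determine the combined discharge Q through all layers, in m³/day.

Flow is parallel to layering, so each bed carries its own Darcy discharge and the transmissivities add.
Σ(K_i·b_i) = 0.0538×3.80 + 0.00123×8.41 + 7.33×6.69 + 22.9×13.7 = 363.0 m²/day.
Hydraulic gradient i = (207.07 − 199.58) / 1080 = 7.49 / 1080 = 0.006935.
Q = Σ(K_i·b_i) · W · i = 363.0 × 902 × 0.006935 = 2271 m³/day.

2270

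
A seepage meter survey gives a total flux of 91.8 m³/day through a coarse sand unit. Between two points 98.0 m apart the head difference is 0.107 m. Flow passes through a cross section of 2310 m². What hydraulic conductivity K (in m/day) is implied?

36.4

Hydraulic gradient i = Δh / L = 0.107 / 98.0 = 0.001092.
From Q = K·A·i, K = Q / (A·i) = 91.8 / (2310 × 0.001092) = 36.40 m/day.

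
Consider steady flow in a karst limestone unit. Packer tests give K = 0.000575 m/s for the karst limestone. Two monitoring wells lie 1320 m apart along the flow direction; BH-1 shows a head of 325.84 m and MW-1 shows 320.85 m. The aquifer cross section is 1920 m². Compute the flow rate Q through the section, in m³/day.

361

Convert K: 0.000575 m/s × 86400 = 49.68 m/day.
Hydraulic gradient i = (325.84 − 320.85) / 1320 = 4.99 / 1320 = 0.003780.
Darcy's law: Q = K · A · i = 49.68 × 1920 × 0.003780 = 360.6 m³/day.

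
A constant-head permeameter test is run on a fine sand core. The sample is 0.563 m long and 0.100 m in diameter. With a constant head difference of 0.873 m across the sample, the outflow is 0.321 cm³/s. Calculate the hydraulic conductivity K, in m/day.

2.28

Cross-sectional area A = π·(d/2)² = π × (0.100/2)² = 0.007854 m².
Convert discharge: 0.321 cm³/s = 3.210e-07 m³/s.
Darcy's law rearranged: K = Q·L / (A·Δh) = 3.210e-07 × 0.563 / (0.007854 × 0.873) = 2.636e-05 m/s = 2.277 m/day.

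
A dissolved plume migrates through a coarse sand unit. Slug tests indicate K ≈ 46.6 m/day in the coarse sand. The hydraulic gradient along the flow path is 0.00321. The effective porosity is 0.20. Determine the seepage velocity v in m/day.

0.748

Hydraulic gradient i = 0.00321.
Darcy flux q = K · i = 46.60 × 0.003210 = 0.1496 m/day.
Seepage velocity v = q / n_e = 0.1496 / 0.20 = 0.7479 m/day.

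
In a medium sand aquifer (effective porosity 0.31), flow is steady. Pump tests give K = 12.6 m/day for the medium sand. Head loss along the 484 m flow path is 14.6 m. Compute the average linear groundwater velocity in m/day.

Hydraulic gradient i = Δh / L = 14.6 / 484 = 0.03017.
Darcy flux q = K · i = 12.60 × 0.03017 = 0.3801 m/day.
Seepage velocity v = q / n_e = 0.3801 / 0.31 = 1.226 m/day.

1.23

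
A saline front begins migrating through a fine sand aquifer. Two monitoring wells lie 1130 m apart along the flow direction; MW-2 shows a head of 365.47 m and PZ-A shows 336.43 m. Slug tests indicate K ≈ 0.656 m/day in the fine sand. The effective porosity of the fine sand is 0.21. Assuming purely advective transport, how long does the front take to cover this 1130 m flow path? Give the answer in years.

38.5

Hydraulic gradient i = (365.47 − 336.43) / 1130 = 29.04 / 1130 = 0.02570.
Darcy flux q = K · i = 0.6560 × 0.02570 = 0.01686 m/day.
Seepage velocity v = q / n_e = 0.01686 / 0.21 = 0.08028 m/day.
Travel time t = L / v = 1130 / 0.08028 = 14076 days = 38.54 years.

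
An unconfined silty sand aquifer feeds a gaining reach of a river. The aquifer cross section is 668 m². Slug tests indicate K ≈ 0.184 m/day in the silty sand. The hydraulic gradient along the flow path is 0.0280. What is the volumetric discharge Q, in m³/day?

3.44

Hydraulic gradient i = 0.0280.
Darcy's law: Q = K · A · i = 0.1840 × 668.0 × 0.02800 = 3.442 m³/day.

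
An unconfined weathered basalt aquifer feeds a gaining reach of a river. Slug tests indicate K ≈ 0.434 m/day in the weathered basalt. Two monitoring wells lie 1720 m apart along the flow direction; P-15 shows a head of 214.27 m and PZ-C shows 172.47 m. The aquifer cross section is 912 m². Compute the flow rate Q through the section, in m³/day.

9.62

Hydraulic gradient i = (214.27 − 172.47) / 1720 = 41.8 / 1720 = 0.02430.
Darcy's law: Q = K · A · i = 0.4340 × 912.0 × 0.02430 = 9.619 m³/day.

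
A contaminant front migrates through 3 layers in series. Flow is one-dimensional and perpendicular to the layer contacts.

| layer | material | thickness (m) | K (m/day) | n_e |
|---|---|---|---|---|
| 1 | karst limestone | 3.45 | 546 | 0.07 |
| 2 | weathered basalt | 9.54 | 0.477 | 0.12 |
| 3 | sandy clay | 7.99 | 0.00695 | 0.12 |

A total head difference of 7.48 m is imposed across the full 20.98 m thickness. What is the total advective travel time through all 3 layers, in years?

1.00

With flow normal to the layers, continuity requires the same specific discharge q through every layer.
Σ(b_i/K_i) = 3.45/546 + 9.54/0.477 + 7.99/0.00695 = 1170 d.
q = Δh / Σ(b_i/K_i) = 7.48 / 1170 = 0.006395 m/day.
In each layer the seepage velocity is v_i = q/n_i, so the layer transit time is t_i = b_i·n_i / q:
  layer 1 (karst limestone): t_1 = 3.45 × 0.07 / 0.006395 = 37.76 d
  layer 2 (weathered basalt): t_2 = 9.54 × 0.12 / 0.006395 = 179.0 d
  layer 3 (sandy clay): t_3 = 7.99 × 0.12 / 0.006395 = 149.9 d
Total t = Σ t_i = 366.7 days = 1.004 years.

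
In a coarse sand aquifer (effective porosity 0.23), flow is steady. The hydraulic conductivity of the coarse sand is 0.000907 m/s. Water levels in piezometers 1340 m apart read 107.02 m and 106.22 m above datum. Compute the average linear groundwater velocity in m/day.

Convert K: 0.000907 m/s × 86400 = 78.36 m/day.
Hydraulic gradient i = (107.02 − 106.22) / 1340 = 0.8 / 1340 = 0.0005970.
Darcy flux q = K · i = 78.36 × 0.0005970 = 0.04678 m/day.
Seepage velocity v = q / n_e = 0.04678 / 0.23 = 0.2034 m/day.

0.203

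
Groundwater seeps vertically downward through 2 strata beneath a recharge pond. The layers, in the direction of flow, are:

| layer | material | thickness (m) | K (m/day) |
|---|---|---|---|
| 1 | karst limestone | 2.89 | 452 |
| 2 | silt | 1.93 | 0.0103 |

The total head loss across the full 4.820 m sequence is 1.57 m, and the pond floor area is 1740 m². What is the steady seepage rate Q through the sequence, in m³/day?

14.6

Flow is perpendicular to layering, so the layers act in series and the equivalent K is the thickness-weighted harmonic mean.
Total thickness L = 2.89 + 1.93 = 4.820 m.
Σ(b_i/K_i) = 2.89/452 + 1.93/0.0103 = 187.4 d.
K_eq = L / Σ(b_i/K_i) = 4.820 / 187.4 = 0.02572 m/day.
Q = K_eq · A · (Δh/L) = 0.02572 × 1740 × (1.57/4.820) = 14.58 m³/day.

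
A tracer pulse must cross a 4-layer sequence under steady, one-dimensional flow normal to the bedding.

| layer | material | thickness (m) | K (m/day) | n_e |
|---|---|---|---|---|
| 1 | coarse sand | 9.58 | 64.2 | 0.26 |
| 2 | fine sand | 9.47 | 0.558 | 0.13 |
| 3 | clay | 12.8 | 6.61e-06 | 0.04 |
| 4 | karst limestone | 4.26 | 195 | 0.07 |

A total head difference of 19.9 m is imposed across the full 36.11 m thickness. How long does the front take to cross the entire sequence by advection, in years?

With flow normal to the layers, continuity requires the same specific discharge q through every layer.
Σ(b_i/K_i) = 9.58/64.2 + 9.47/0.558 + 12.8/6.61e-06 + 4.26/195 = 1.936e+06 d.
q = Δh / Σ(b_i/K_i) = 19.9 / 1.936e+06 = 1.028e-05 m/day.
In each layer the seepage velocity is v_i = q/n_i, so the layer transit time is t_i = b_i·n_i / q:
  layer 1 (coarse sand): t_1 = 9.58 × 0.26 / 1.028e-05 = 2.424e+05 d
  layer 2 (fine sand): t_2 = 9.47 × 0.13 / 1.028e-05 = 1.198e+05 d
  layer 3 (clay): t_3 = 12.8 × 0.04 / 1.028e-05 = 49823 d
  layer 4 (karst limestone): t_4 = 4.26 × 0.07 / 1.028e-05 = 29018 d
Total t = Σ t_i = 4.410e+05 days = 1207 years.

1210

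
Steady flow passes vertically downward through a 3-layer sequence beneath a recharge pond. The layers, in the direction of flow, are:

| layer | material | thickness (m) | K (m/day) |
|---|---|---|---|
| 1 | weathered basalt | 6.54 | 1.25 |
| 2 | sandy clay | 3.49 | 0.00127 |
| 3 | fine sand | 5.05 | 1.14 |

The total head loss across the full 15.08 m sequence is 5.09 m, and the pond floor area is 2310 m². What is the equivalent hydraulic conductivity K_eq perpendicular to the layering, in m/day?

0.00547

Flow is perpendicular to layering, so the layers act in series and the equivalent K is the thickness-weighted harmonic mean.
Total thickness L = 6.54 + 3.49 + 5.05 = 15.08 m.
Σ(b_i/K_i) = 6.54/1.25 + 3.49/0.00127 + 5.05/1.14 = 2758 d.
K_eq = L / Σ(b_i/K_i) = 15.08 / 2758 = 0.005468 m/day.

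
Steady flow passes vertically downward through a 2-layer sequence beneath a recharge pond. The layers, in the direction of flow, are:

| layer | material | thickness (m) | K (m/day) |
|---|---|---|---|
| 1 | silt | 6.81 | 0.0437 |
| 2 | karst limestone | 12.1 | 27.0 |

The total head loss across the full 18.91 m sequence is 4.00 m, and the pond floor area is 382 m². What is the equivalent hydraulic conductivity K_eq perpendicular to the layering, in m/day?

Flow is perpendicular to layering, so the layers act in series and the equivalent K is the thickness-weighted harmonic mean.
Total thickness L = 6.81 + 12.1 = 18.91 m.
Σ(b_i/K_i) = 6.81/0.0437 + 12.1/27.0 = 156.3 d.
K_eq = L / Σ(b_i/K_i) = 18.91 / 156.3 = 0.1210 m/day.

0.121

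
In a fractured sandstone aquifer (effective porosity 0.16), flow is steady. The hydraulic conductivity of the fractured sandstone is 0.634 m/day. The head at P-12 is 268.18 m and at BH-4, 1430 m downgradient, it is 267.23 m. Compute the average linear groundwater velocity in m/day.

0.00263

Hydraulic gradient i = (268.18 − 267.23) / 1430 = 0.95 / 1430 = 0.0006643.
Darcy flux q = K · i = 0.6340 × 0.0006643 = 0.0004212 m/day.
Seepage velocity v = q / n_e = 0.0004212 / 0.16 = 0.002632 m/day.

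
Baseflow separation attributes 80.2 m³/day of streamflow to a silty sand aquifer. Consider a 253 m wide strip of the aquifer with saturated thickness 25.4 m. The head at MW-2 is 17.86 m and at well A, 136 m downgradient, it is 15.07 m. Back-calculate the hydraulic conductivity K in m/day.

0.608

Cross-sectional area A = 253 × 25.4 = 6426 m².
Hydraulic gradient i = (17.86 − 15.07) / 136 = 2.79 / 136 = 0.02051.
From Q = K·A·i, K = Q / (A·i) = 80.2 / (6426 × 0.02051) = 0.6084 m/day.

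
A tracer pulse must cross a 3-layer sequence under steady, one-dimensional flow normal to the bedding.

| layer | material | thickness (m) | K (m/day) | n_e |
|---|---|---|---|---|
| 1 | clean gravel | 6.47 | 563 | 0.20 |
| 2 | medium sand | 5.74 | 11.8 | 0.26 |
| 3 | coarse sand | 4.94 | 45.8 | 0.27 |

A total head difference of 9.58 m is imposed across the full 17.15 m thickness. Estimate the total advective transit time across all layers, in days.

0.261

With flow normal to the layers, continuity requires the same specific discharge q through every layer.
Σ(b_i/K_i) = 6.47/563 + 5.74/11.8 + 4.94/45.8 = 0.6058 d.
q = Δh / Σ(b_i/K_i) = 9.58 / 0.6058 = 15.81 m/day.
In each layer the seepage velocity is v_i = q/n_i, so the layer transit time is t_i = b_i·n_i / q:
  layer 1 (clean gravel): t_1 = 6.47 × 0.20 / 15.81 = 0.08183 d
  layer 2 (medium sand): t_2 = 5.74 × 0.26 / 15.81 = 0.09437 d
  layer 3 (coarse sand): t_3 = 4.94 × 0.27 / 15.81 = 0.08434 d
Total t = Σ t_i = 0.2605 days.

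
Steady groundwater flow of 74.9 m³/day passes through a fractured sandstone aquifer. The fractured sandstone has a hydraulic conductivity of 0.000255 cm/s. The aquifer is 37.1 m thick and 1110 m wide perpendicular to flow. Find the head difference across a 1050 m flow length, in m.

8.67

Convert K: 0.000255 cm/s × 864 = 0.2203 m/day.
Cross-sectional area A = 1110 × 37.1 = 41181 m².
From Q = K·A·i, i = Q / (K·A) = 74.9 / (0.2203 × 41181) = 0.008255.
Head loss Δh = i · L = 0.008255 × 1050 = 8.668 m.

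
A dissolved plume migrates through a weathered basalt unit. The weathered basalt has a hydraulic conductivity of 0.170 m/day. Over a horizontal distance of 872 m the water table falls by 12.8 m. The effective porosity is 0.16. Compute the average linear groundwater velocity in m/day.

Hydraulic gradient i = Δh / L = 12.8 / 872 = 0.01468.
Darcy flux q = K · i = 0.1700 × 0.01468 = 0.002495 m/day.
Seepage velocity v = q / n_e = 0.002495 / 0.16 = 0.01560 m/day.

0.0156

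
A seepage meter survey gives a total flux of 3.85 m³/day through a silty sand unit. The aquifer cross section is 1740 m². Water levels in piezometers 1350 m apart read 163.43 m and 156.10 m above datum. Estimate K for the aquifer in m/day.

0.408

Hydraulic gradient i = (163.43 − 156.10) / 1350 = 7.33 / 1350 = 0.005430.
From Q = K·A·i, K = Q / (A·i) = 3.85 / (1740 × 0.005430) = 0.4075 m/day.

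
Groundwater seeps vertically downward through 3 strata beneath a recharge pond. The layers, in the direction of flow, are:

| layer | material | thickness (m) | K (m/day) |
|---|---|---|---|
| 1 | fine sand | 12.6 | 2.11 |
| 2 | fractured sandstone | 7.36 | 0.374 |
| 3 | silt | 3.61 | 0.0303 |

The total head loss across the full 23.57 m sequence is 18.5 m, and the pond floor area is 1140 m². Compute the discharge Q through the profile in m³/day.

146

Flow is perpendicular to layering, so the layers act in series and the equivalent K is the thickness-weighted harmonic mean.
Total thickness L = 12.6 + 7.36 + 3.61 = 23.57 m.
Σ(b_i/K_i) = 12.6/2.11 + 7.36/0.374 + 3.61/0.0303 = 144.8 d.
K_eq = L / Σ(b_i/K_i) = 23.57 / 144.8 = 0.1628 m/day.
Q = K_eq · A · (Δh/L) = 0.1628 × 1140 × (18.5/23.57) = 145.7 m³/day.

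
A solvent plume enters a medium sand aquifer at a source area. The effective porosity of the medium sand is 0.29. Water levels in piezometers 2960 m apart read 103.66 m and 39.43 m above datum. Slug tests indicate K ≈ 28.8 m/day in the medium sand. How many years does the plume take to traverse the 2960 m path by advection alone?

3.76

Hydraulic gradient i = (103.66 − 39.43) / 2960 = 64.23 / 2960 = 0.02170.
Darcy flux q = K · i = 28.80 × 0.02170 = 0.6249 m/day.
Seepage velocity v = q / n_e = 0.6249 / 0.29 = 2.155 m/day.
Travel time t = L / v = 2960 / 2.155 = 1374 days = 3.761 years.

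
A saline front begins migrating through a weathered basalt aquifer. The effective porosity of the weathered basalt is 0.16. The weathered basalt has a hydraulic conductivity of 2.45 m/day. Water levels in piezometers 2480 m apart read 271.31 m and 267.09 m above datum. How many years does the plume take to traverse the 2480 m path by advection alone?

261

Hydraulic gradient i = (271.31 − 267.09) / 2480 = 4.22 / 2480 = 0.001702.
Darcy flux q = K · i = 2.450 × 0.001702 = 0.004169 m/day.
Seepage velocity v = q / n_e = 0.004169 / 0.16 = 0.02606 m/day.
Travel time t = L / v = 2480 / 0.02606 = 95180 days = 260.6 years.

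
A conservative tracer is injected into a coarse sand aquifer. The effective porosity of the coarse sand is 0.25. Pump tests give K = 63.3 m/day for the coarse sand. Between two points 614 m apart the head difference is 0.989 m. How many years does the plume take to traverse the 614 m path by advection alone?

Hydraulic gradient i = Δh / L = 0.989 / 614 = 0.001611.
Darcy flux q = K · i = 63.30 × 0.001611 = 0.1020 m/day.
Seepage velocity v = q / n_e = 0.1020 / 0.25 = 0.4078 m/day.
Travel time t = L / v = 614 / 0.4078 = 1505 days = 4.122 years.

4.12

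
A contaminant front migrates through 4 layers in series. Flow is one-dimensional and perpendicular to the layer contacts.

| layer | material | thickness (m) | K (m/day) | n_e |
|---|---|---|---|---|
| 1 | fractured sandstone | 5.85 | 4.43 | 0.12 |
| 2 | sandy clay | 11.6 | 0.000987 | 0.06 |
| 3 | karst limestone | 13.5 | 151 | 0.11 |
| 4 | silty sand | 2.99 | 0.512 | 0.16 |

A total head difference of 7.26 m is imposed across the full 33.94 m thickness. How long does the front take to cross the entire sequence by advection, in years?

14.9

With flow normal to the layers, continuity requires the same specific discharge q through every layer.
Σ(b_i/K_i) = 5.85/4.43 + 11.6/0.000987 + 13.5/151 + 2.99/0.512 = 11760 d.
q = Δh / Σ(b_i/K_i) = 7.26 / 11760 = 0.0006173 m/day.
In each layer the seepage velocity is v_i = q/n_i, so the layer transit time is t_i = b_i·n_i / q:
  layer 1 (fractured sandstone): t_1 = 5.85 × 0.12 / 0.0006173 = 1137 d
  layer 2 (sandy clay): t_2 = 11.6 × 0.06 / 0.0006173 = 1127 d
  layer 3 (karst limestone): t_3 = 13.5 × 0.11 / 0.0006173 = 2405 d
  layer 4 (silty sand): t_4 = 2.99 × 0.16 / 0.0006173 = 774.9 d
Total t = Σ t_i = 5445 days = 14.91 years.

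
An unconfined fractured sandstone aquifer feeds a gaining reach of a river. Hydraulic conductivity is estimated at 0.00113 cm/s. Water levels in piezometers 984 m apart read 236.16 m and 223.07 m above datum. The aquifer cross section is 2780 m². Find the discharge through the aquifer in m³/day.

36.1

Convert K: 0.00113 cm/s × 864 = 0.9763 m/day.
Hydraulic gradient i = (236.16 − 223.07) / 984 = 13.09 / 984 = 0.01330.
Darcy's law: Q = K · A · i = 0.9763 × 2780 × 0.01330 = 36.11 m³/day.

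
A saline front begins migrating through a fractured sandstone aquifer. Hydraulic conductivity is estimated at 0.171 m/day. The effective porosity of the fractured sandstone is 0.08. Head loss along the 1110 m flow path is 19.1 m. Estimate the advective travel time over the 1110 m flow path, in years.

82.6

Hydraulic gradient i = Δh / L = 19.1 / 1110 = 0.01721.
Darcy flux q = K · i = 0.1710 × 0.01721 = 0.002942 m/day.
Seepage velocity v = q / n_e = 0.002942 / 0.08 = 0.03678 m/day.
Travel time t = L / v = 1110 / 0.03678 = 30179 days = 82.63 years.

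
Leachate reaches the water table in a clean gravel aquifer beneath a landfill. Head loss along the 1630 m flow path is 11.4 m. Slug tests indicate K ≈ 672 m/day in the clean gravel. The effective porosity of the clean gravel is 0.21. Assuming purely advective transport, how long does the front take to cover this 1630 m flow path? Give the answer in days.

Hydraulic gradient i = Δh / L = 11.4 / 1630 = 0.006994.
Darcy flux q = K · i = 672.0 × 0.006994 = 4.700 m/day.
Seepage velocity v = q / n_e = 4.700 / 0.21 = 22.38 m/day.
Travel time t = L / v = 1630 / 22.38 = 72.83 days.

72.8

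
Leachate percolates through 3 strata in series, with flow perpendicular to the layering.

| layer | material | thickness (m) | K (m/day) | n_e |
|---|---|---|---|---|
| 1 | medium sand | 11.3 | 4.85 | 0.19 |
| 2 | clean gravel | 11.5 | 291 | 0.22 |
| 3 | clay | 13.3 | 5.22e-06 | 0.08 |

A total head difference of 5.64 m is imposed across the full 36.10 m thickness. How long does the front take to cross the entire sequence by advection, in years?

7100

With flow normal to the layers, continuity requires the same specific discharge q through every layer.
Σ(b_i/K_i) = 11.3/4.85 + 11.5/291 + 13.3/5.22e-06 = 2.548e+06 d.
q = Δh / Σ(b_i/K_i) = 5.64 / 2.548e+06 = 2.214e-06 m/day.
In each layer the seepage velocity is v_i = q/n_i, so the layer transit time is t_i = b_i·n_i / q:
  layer 1 (medium sand): t_1 = 11.3 × 0.19 / 2.214e-06 = 9.699e+05 d
  layer 2 (clean gravel): t_2 = 11.5 × 0.22 / 2.214e-06 = 1.143e+06 d
  layer 3 (clay): t_3 = 13.3 × 0.08 / 2.214e-06 = 4.807e+05 d
Total t = Σ t_i = 2.594e+06 days = 7101 years.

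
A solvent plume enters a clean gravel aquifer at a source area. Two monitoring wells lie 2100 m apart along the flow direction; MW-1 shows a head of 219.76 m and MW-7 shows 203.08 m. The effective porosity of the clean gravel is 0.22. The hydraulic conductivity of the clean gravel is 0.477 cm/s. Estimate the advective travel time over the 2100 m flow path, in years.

Convert K: 0.477 cm/s × 864 = 412.1 m/day.
Hydraulic gradient i = (219.76 − 203.08) / 2100 = 16.68 / 2100 = 0.007943.
Darcy flux q = K · i = 412.1 × 0.007943 = 3.273 m/day.
Seepage velocity v = q / n_e = 3.273 / 0.22 = 14.88 m/day.
Travel time t = L / v = 2100 / 14.88 = 141.1 days = 0.3864 years.

0.386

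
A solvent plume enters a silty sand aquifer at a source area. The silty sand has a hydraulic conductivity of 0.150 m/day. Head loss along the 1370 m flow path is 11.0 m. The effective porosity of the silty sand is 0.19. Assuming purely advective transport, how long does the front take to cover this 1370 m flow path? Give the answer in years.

Hydraulic gradient i = Δh / L = 11.0 / 1370 = 0.008029.
Darcy flux q = K · i = 0.1500 × 0.008029 = 0.001204 m/day.
Seepage velocity v = q / n_e = 0.001204 / 0.19 = 0.006339 m/day.
Travel time t = L / v = 1370 / 0.006339 = 2.161e+05 days = 591.7 years.

592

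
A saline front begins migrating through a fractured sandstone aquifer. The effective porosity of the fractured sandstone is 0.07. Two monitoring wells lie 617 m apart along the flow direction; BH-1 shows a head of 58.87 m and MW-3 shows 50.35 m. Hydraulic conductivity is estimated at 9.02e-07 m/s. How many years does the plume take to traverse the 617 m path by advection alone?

Convert K: 9.02e-07 m/s × 86400 = 0.07793 m/day.
Hydraulic gradient i = (58.87 − 50.35) / 617 = 8.52 / 617 = 0.01381.
Darcy flux q = K · i = 0.07793 × 0.01381 = 0.001076 m/day.
Seepage velocity v = q / n_e = 0.001076 / 0.07 = 0.01537 m/day.
Travel time t = L / v = 617 / 0.01537 = 40134 days = 109.9 years.

110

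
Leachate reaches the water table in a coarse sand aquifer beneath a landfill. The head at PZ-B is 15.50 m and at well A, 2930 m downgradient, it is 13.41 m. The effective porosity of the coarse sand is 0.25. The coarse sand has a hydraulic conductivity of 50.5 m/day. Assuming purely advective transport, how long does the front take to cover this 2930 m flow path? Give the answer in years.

55.7

Hydraulic gradient i = (15.50 − 13.41) / 2930 = 2.09 / 2930 = 0.0007133.
Darcy flux q = K · i = 50.50 × 0.0007133 = 0.03602 m/day.
Seepage velocity v = q / n_e = 0.03602 / 0.25 = 0.1441 m/day.
Travel time t = L / v = 2930 / 0.1441 = 20335 days = 55.67 years.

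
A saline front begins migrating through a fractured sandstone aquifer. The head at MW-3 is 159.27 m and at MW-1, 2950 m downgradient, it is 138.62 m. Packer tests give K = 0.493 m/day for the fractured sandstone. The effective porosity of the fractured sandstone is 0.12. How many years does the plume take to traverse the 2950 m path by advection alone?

Hydraulic gradient i = (159.27 − 138.62) / 2950 = 20.65 / 2950 = 0.007000.
Darcy flux q = K · i = 0.4930 × 0.007000 = 0.003451 m/day.
Seepage velocity v = q / n_e = 0.003451 / 0.12 = 0.02876 m/day.
Travel time t = L / v = 2950 / 0.02876 = 1.026e+05 days = 280.8 years.

281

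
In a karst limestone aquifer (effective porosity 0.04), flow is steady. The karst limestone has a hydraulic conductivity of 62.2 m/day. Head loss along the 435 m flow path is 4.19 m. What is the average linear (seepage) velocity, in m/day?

15.0

Hydraulic gradient i = Δh / L = 4.19 / 435 = 0.009632.
Darcy flux q = K · i = 62.20 × 0.009632 = 0.5991 m/day.
Seepage velocity v = q / n_e = 0.5991 / 0.04 = 14.98 m/day.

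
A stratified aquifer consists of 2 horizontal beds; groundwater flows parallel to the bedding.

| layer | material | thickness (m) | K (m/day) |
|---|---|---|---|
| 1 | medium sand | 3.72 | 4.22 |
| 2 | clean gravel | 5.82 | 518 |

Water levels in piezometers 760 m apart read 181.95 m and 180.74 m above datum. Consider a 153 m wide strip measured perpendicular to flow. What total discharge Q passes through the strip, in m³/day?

738

Flow is parallel to layering, so each bed carries its own Darcy discharge and the transmissivities add.
Σ(K_i·b_i) = 4.22×3.72 + 518×5.82 = 3030 m²/day.
Hydraulic gradient i = (181.95 − 180.74) / 760 = 1.21 / 760 = 0.001592.
Q = Σ(K_i·b_i) · W · i = 3030 × 153 × 0.001592 = 738.2 m³/day.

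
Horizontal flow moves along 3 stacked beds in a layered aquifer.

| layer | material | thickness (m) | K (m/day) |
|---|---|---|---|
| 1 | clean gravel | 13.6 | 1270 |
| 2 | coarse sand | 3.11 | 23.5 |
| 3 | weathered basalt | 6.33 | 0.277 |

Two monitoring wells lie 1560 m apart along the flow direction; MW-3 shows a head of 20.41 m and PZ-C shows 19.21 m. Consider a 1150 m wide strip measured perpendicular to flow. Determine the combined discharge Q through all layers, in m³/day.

15300

Flow is parallel to layering, so each bed carries its own Darcy discharge and the transmissivities add.
Σ(K_i·b_i) = 1270×13.6 + 23.5×3.11 + 0.277×6.33 = 17347 m²/day.
Hydraulic gradient i = (20.41 − 19.21) / 1560 = 1.2 / 1560 = 0.0007692.
Q = Σ(K_i·b_i) · W · i = 17347 × 1150 × 0.0007692 = 15345 m³/day.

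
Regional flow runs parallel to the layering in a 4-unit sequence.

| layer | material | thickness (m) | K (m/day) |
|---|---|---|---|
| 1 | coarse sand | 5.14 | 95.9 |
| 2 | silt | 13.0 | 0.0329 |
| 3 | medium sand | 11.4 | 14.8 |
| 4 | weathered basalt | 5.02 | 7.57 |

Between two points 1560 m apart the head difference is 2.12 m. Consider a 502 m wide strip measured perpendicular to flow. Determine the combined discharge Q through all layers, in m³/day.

478

Flow is parallel to layering, so each bed carries its own Darcy discharge and the transmissivities add.
Σ(K_i·b_i) = 95.9×5.14 + 0.0329×13.0 + 14.8×11.4 + 7.57×5.02 = 700.1 m²/day.
Hydraulic gradient i = Δh / L = 2.12 / 1560 = 0.001359.
Q = Σ(K_i·b_i) · W · i = 700.1 × 502 × 0.001359 = 477.6 m³/day.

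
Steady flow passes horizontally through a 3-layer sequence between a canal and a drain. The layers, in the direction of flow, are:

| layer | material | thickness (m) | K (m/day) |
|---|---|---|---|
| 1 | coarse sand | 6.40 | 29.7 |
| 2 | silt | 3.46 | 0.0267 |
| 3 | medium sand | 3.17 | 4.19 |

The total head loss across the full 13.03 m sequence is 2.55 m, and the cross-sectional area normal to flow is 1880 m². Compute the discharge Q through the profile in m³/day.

36.7

Flow is perpendicular to layering, so the layers act in series and the equivalent K is the thickness-weighted harmonic mean.
Total thickness L = 6.40 + 3.46 + 3.17 = 13.03 m.
Σ(b_i/K_i) = 6.40/29.7 + 3.46/0.0267 + 3.17/4.19 = 130.6 d.
K_eq = L / Σ(b_i/K_i) = 13.03 / 130.6 = 0.09980 m/day.
Q = K_eq · A · (Δh/L) = 0.09980 × 1880 × (2.55/13.03) = 36.72 m³/day.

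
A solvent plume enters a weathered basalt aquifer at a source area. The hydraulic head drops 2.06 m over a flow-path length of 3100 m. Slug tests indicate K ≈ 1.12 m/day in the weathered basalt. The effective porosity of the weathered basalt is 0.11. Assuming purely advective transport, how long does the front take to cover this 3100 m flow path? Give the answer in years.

1250

Hydraulic gradient i = Δh / L = 2.06 / 3100 = 0.0006645.
Darcy flux q = K · i = 1.120 × 0.0006645 = 0.0007443 m/day.
Seepage velocity v = q / n_e = 0.0007443 / 0.11 = 0.006766 m/day.
Travel time t = L / v = 3100 / 0.006766 = 4.582e+05 days = 1254 years.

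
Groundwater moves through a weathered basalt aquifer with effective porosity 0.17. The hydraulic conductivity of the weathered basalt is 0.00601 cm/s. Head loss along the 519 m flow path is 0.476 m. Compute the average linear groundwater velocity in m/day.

0.0280

Convert K: 0.00601 cm/s × 864 = 5.193 m/day.
Hydraulic gradient i = Δh / L = 0.476 / 519 = 0.0009171.
Darcy flux q = K · i = 5.193 × 0.0009171 = 0.004762 m/day.
Seepage velocity v = q / n_e = 0.004762 / 0.17 = 0.02801 m/day.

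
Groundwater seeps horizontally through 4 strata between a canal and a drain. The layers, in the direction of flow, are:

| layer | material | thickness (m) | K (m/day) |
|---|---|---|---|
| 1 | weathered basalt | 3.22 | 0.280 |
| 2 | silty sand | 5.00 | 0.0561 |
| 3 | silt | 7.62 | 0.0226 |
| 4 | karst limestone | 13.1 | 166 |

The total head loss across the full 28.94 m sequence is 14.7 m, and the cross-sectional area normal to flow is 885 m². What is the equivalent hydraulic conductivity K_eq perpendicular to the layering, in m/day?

Flow is perpendicular to layering, so the layers act in series and the equivalent K is the thickness-weighted harmonic mean.
Total thickness L = 3.22 + 5.00 + 7.62 + 13.1 = 28.94 m.
Σ(b_i/K_i) = 3.22/0.280 + 5.00/0.0561 + 7.62/0.0226 + 13.1/166 = 437.9 d.
K_eq = L / Σ(b_i/K_i) = 28.94 / 437.9 = 0.06609 m/day.

0.0661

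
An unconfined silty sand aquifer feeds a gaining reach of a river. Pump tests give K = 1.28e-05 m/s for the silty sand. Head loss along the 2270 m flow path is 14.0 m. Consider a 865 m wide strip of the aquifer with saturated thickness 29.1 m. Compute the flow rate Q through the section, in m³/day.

Convert K: 1.28e-05 m/s × 86400 = 1.106 m/day.
Cross-sectional area A = 865 × 29.1 = 25172 m².
Hydraulic gradient i = Δh / L = 14.0 / 2270 = 0.006167.
Darcy's law: Q = K · A · i = 1.106 × 25172 × 0.006167 = 171.7 m³/day.

172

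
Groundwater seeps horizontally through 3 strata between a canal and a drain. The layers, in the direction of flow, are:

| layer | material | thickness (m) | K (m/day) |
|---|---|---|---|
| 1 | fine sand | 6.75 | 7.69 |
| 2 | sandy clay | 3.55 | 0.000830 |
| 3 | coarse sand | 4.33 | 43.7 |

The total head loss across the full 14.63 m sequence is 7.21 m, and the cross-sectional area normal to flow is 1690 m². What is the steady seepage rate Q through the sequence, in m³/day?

Flow is perpendicular to layering, so the layers act in series and the equivalent K is the thickness-weighted harmonic mean.
Total thickness L = 6.75 + 3.55 + 4.33 = 14.63 m.
Σ(b_i/K_i) = 6.75/7.69 + 3.55/0.000830 + 4.33/43.7 = 4278 d.
K_eq = L / Σ(b_i/K_i) = 14.63 / 4278 = 0.003420 m/day.
Q = K_eq · A · (Δh/L) = 0.003420 × 1690 × (7.21/14.63) = 2.848 m³/day.

2.85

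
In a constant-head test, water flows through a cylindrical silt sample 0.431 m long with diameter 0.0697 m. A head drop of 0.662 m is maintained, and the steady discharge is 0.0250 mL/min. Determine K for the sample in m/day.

0.00614

Cross-sectional area A = π·(d/2)² = π × (0.0697/2)² = 0.003816 m².
Convert discharge: 0.0250 mL/min = 4.167e-10 m³/s.
Darcy's law rearranged: K = Q·L / (A·Δh) = 4.167e-10 × 0.431 / (0.003816 × 0.662) = 7.110e-08 m/s = 0.006143 m/day.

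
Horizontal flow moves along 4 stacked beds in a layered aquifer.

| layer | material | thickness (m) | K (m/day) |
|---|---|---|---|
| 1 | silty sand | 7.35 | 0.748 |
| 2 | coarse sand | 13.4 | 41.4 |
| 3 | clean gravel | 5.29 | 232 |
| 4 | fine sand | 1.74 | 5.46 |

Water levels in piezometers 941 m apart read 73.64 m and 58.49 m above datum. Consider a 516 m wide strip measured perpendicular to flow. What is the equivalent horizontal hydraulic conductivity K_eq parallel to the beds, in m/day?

64.7

Flow is parallel to layering, so each bed carries its own Darcy discharge and the transmissivities add.
Σ(K_i·b_i) = 0.748×7.35 + 41.4×13.4 + 232×5.29 + 5.46×1.74 = 1797 m²/day.
Total thickness b = 27.78 m, so K_eq = Σ(K_i·b_i)/b = 64.69 m/day.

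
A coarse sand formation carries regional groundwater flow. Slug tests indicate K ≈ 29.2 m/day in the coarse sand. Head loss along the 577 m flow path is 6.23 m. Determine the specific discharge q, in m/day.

0.315

Hydraulic gradient i = Δh / L = 6.23 / 577 = 0.01080.
Specific discharge q = K · i = 29.20 × 0.01080 = 0.3153 m/day.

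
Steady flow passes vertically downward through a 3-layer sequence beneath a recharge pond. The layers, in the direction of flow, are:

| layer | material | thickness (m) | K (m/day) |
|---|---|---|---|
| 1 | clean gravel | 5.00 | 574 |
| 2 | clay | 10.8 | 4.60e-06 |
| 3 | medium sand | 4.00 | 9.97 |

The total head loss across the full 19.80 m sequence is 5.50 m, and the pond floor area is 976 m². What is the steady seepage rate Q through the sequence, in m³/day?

0.00229

Flow is perpendicular to layering, so the layers act in series and the equivalent K is the thickness-weighted harmonic mean.
Total thickness L = 5.00 + 10.8 + 4.00 = 19.80 m.
Σ(b_i/K_i) = 5.00/574 + 10.8/4.60e-06 + 4.00/9.97 = 2.348e+06 d.
K_eq = L / Σ(b_i/K_i) = 19.80 / 2.348e+06 = 8.433e-06 m/day.
Q = K_eq · A · (Δh/L) = 8.433e-06 × 976 × (5.50/19.80) = 0.002286 m³/day.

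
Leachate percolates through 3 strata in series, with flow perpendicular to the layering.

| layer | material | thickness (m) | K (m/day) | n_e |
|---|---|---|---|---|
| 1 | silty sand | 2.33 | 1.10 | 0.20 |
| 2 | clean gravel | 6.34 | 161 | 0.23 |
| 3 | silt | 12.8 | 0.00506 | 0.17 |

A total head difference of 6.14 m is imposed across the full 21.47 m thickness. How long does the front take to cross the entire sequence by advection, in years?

With flow normal to the layers, continuity requires the same specific discharge q through every layer.
Σ(b_i/K_i) = 2.33/1.10 + 6.34/161 + 12.8/0.00506 = 2532 d.
q = Δh / Σ(b_i/K_i) = 6.14 / 2532 = 0.002425 m/day.
In each layer the seepage velocity is v_i = q/n_i, so the layer transit time is t_i = b_i·n_i / q:
  layer 1 (silty sand): t_1 = 2.33 × 0.20 / 0.002425 = 192.2 d
  layer 2 (clean gravel): t_2 = 6.34 × 0.23 / 0.002425 = 601.3 d
  layer 3 (silt): t_3 = 12.8 × 0.17 / 0.002425 = 897.3 d
Total t = Σ t_i = 1691 days = 4.629 years.

4.63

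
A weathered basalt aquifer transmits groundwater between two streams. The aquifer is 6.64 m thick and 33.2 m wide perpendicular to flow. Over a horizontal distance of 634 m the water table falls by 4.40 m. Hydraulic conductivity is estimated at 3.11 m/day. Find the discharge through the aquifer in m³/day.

4.76

Cross-sectional area A = 33.2 × 6.64 = 220.4 m².
Hydraulic gradient i = Δh / L = 4.40 / 634 = 0.006940.
Darcy's law: Q = K · A · i = 3.110 × 220.4 × 0.006940 = 4.758 m³/day.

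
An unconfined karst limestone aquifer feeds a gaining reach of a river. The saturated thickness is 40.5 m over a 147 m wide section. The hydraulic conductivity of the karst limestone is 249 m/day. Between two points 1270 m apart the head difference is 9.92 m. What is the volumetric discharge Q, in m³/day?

Cross-sectional area A = 147 × 40.5 = 5954 m².
Hydraulic gradient i = Δh / L = 9.92 / 1270 = 0.007811.
Darcy's law: Q = K · A · i = 249.0 × 5954 × 0.007811 = 11579 m³/day.

11600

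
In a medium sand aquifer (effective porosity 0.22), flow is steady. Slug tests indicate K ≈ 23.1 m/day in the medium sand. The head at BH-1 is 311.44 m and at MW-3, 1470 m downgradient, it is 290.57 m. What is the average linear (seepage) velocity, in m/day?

1.49

Hydraulic gradient i = (311.44 − 290.57) / 1470 = 20.87 / 1470 = 0.01420.
Darcy flux q = K · i = 23.10 × 0.01420 = 0.3280 m/day.
Seepage velocity v = q / n_e = 0.3280 / 0.22 = 1.491 m/day.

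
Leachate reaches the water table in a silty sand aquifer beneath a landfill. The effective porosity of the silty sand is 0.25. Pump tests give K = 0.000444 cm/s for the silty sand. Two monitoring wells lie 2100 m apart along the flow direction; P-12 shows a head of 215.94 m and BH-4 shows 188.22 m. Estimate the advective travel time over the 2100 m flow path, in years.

Convert K: 0.000444 cm/s × 864 = 0.3836 m/day.
Hydraulic gradient i = (215.94 − 188.22) / 2100 = 27.72 / 2100 = 0.01320.
Darcy flux q = K · i = 0.3836 × 0.01320 = 0.005064 m/day.
Seepage velocity v = q / n_e = 0.005064 / 0.25 = 0.02025 m/day.
Travel time t = L / v = 2100 / 0.02025 = 1.037e+05 days = 283.9 years.

284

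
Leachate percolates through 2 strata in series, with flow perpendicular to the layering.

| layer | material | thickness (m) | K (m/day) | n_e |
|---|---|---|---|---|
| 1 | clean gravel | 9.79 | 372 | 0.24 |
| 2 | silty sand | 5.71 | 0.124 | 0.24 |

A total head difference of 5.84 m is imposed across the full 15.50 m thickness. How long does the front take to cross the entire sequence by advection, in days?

29.3

With flow normal to the layers, continuity requires the same specific discharge q through every layer.
Σ(b_i/K_i) = 9.79/372 + 5.71/0.124 = 46.07 d.
q = Δh / Σ(b_i/K_i) = 5.84 / 46.07 = 0.1268 m/day.
In each layer the seepage velocity is v_i = q/n_i, so the layer transit time is t_i = b_i·n_i / q:
  layer 1 (clean gravel): t_1 = 9.79 × 0.24 / 0.1268 = 18.54 d
  layer 2 (silty sand): t_2 = 5.71 × 0.24 / 0.1268 = 10.81 d
Total t = Σ t_i = 29.35 days.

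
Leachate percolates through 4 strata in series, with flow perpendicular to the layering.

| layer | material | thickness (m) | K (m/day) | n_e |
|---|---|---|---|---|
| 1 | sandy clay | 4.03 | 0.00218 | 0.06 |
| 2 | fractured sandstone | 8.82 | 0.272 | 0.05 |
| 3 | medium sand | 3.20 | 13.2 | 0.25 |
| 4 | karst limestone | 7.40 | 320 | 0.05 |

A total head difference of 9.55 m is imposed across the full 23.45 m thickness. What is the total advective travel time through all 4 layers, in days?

With flow normal to the layers, continuity requires the same specific discharge q through every layer.
Σ(b_i/K_i) = 4.03/0.00218 + 8.82/0.272 + 3.20/13.2 + 7.40/320 = 1881 d.
q = Δh / Σ(b_i/K_i) = 9.55 / 1881 = 0.005076 m/day.
In each layer the seepage velocity is v_i = q/n_i, so the layer transit time is t_i = b_i·n_i / q:
  layer 1 (sandy clay): t_1 = 4.03 × 0.06 / 0.005076 = 47.63 d
  layer 2 (fractured sandstone): t_2 = 8.82 × 0.05 / 0.005076 = 86.88 d
  layer 3 (medium sand): t_3 = 3.20 × 0.25 / 0.005076 = 157.6 d
  layer 4 (karst limestone): t_4 = 7.40 × 0.05 / 0.005076 = 72.89 d
Total t = Σ t_i = 365.0 days.

365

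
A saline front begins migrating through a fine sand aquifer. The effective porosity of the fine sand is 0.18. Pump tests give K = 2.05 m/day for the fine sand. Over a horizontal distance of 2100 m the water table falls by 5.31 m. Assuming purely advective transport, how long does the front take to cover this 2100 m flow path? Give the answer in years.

200

Hydraulic gradient i = Δh / L = 5.31 / 2100 = 0.002529.
Darcy flux q = K · i = 2.050 × 0.002529 = 0.005184 m/day.
Seepage velocity v = q / n_e = 0.005184 / 0.18 = 0.02880 m/day.
Travel time t = L / v = 2100 / 0.02880 = 72923 days = 199.7 years.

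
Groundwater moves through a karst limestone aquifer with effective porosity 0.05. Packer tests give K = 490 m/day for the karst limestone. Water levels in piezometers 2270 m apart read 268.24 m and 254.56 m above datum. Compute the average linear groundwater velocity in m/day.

Hydraulic gradient i = (268.24 − 254.56) / 2270 = 13.68 / 2270 = 0.006026.
Darcy flux q = K · i = 490.0 × 0.006026 = 2.953 m/day.
Seepage velocity v = q / n_e = 2.953 / 0.05 = 59.06 m/day.

59.1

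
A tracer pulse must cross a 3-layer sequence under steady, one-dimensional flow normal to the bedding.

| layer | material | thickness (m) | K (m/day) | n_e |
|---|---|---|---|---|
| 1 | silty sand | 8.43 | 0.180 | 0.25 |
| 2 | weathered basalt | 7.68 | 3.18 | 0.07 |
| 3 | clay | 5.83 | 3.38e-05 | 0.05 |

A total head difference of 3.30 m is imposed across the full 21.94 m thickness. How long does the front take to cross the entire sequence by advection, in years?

With flow normal to the layers, continuity requires the same specific discharge q through every layer.
Σ(b_i/K_i) = 8.43/0.180 + 7.68/3.18 + 5.83/3.38e-05 = 1.725e+05 d.
q = Δh / Σ(b_i/K_i) = 3.30 / 1.725e+05 = 1.913e-05 m/day.
In each layer the seepage velocity is v_i = q/n_i, so the layer transit time is t_i = b_i·n_i / q:
  layer 1 (silty sand): t_1 = 8.43 × 0.25 / 1.913e-05 = 1.102e+05 d
  layer 2 (weathered basalt): t_2 = 7.68 × 0.07 / 1.913e-05 = 28107 d
  layer 3 (clay): t_3 = 5.83 × 0.05 / 1.913e-05 = 15241 d
Total t = Σ t_i = 1.535e+05 days = 420.4 years.

420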